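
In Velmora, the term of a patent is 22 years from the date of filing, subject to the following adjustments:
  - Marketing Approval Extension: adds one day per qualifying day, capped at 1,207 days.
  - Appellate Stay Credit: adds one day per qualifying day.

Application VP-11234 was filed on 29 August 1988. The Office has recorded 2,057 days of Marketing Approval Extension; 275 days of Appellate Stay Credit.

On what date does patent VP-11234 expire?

September 19, 2014

Base term: filing date + 22 years → 29 August 2010.
Marketing Approval Extension: 2057 days claimed exceeds the 1207-day cap, so +1207 days → 18 December 2013.
Appellate Stay Credit: +275 days → 19 September 2014.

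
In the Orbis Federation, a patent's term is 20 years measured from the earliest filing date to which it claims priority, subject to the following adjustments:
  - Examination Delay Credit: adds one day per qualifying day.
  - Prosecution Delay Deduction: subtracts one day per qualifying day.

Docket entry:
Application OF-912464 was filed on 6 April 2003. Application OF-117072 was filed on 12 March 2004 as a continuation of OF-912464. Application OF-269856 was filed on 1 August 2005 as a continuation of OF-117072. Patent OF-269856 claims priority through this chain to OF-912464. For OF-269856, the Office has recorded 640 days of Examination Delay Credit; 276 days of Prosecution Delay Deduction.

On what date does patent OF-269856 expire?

Earliest priority filing: 6 April 2003.
Base term: 6 April 2003 + 20 years → 6 April 2023.
Examination Delay Credit: +640 days → 5 January 2025.
Prosecution Delay Deduction: −276 days → 4 April 2024.

April 4, 2024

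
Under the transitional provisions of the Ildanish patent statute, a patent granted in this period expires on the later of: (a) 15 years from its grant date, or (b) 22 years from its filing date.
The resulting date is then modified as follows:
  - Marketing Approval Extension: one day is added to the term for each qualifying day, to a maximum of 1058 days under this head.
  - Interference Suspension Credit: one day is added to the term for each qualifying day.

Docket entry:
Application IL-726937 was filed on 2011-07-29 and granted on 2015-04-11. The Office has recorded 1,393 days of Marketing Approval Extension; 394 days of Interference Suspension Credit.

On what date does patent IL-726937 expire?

2037-07-20

(a) grant + 15 years → 11 April 2030.
(b) filing + 22 years → 29 July 2033.
Later of the two: 29 July 2033.
Marketing Approval Extension: 1393 days claimed exceeds the 1058-day cap, so +1058 days → 21 June 2036.
Interference Suspension Credit: +394 days → 20 July 2037.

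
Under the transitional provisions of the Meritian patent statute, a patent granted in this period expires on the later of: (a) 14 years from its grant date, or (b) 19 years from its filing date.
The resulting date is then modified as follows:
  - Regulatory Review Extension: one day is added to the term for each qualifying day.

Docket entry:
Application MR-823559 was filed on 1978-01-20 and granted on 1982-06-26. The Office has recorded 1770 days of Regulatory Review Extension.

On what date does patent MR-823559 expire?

(a) grant + 14 years → 26 June 1996.
(b) filing + 19 years → 20 January 1997.
Later of the two: 20 January 1997.
Regulatory Review Extension: +1770 days → 25 November 2001.

November 25, 2001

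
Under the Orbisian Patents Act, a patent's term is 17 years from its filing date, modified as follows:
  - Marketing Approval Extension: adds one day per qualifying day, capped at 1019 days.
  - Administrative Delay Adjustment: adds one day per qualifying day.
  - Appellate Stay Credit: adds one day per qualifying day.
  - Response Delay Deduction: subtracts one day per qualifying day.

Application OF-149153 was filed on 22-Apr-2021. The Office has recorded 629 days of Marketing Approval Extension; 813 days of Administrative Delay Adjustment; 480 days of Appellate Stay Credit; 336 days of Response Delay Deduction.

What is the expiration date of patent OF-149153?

Base term: filing date + 17 years → 22 April 2038.
Marketing Approval Extension: 629 days (within the 1019-day cap) → +629 days → 11 January 2040.
Administrative Delay Adjustment: +813 days → 3 April 2042.
Appellate Stay Credit: +480 days → 27 July 2043.
Response Delay Deduction: −336 days → 25 August 2042.

2042-08-25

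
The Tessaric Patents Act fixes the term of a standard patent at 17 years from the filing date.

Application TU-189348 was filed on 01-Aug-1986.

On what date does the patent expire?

August 1, 2003

Filing date + 17 years → 1 August 2003.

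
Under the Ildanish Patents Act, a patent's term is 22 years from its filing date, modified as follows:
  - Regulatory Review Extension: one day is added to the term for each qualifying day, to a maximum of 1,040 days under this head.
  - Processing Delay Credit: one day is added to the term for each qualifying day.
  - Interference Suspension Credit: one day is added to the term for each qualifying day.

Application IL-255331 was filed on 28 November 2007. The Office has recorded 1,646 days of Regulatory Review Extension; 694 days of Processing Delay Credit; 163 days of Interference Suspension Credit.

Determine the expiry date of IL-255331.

Base term: filing date + 22 years → 28 November 2029.
Regulatory Review Extension: 1646 days claimed exceeds the 1040-day cap, so +1040 days → 3 October 2032.
Processing Delay Credit: +694 days → 28 August 2034.
Interference Suspension Credit: +163 days → 7 February 2035.

2035-02-07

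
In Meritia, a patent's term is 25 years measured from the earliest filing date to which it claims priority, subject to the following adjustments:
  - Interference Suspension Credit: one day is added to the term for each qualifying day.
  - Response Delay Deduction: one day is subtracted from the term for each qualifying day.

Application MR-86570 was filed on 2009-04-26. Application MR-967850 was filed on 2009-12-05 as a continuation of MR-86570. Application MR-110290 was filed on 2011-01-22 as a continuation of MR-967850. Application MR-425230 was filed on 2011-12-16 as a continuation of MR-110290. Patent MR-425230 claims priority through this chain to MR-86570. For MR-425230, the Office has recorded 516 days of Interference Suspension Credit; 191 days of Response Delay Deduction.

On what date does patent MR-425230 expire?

Earliest priority filing: 26 April 2009.
Base term: 26 April 2009 + 25 years → 26 April 2034.
Interference Suspension Credit: +516 days → 24 September 2035.
Response Delay Deduction: −191 days → 17 March 2035.

March 17, 2035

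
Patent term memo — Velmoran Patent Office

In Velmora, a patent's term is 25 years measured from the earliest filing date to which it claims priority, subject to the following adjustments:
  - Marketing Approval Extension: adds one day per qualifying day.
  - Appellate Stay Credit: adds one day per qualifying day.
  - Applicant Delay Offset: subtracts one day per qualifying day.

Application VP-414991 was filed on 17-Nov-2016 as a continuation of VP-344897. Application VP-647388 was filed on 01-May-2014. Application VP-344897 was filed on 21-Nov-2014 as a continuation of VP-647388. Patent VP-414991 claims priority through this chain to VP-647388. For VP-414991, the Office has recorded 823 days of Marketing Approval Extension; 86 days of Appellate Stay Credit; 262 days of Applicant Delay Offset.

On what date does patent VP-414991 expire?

Earliest priority filing: 1 May 2014.
Base term: 1 May 2014 + 25 years → 1 May 2039.
Marketing Approval Extension: +823 days → 1 August 2041.
Appellate Stay Credit: +86 days → 26 October 2041.
Applicant Delay Offset: −262 days → 6 February 2041.

February 6, 2041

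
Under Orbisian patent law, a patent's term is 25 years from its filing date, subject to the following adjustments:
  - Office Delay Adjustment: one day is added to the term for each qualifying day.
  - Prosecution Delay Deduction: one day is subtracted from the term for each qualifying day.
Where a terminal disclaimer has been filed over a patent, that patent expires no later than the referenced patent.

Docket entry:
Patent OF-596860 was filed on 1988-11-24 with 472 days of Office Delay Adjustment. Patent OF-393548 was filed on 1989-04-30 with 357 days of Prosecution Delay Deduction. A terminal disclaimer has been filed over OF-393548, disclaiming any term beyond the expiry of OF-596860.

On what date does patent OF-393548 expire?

2013-05-08

Natural term of OF-393548:
  Base: filing + 25 years → 30 April 2014.
  Prosecution Delay Deduction: −357 days → 8 May 2013.
Expiry of referenced patent OF-596860:
  Base: filing + 25 years → 24 November 2013.
  Office Delay Adjustment: +472 days → 11 March 2015.
Terminal disclaimer: OF-393548 expires on the earlier of 8 May 2013 and 11 March 2015.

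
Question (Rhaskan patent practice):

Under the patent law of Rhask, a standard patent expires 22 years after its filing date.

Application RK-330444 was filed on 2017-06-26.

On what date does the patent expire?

Filing date + 22 years → 26 June 2039.

2039-06-26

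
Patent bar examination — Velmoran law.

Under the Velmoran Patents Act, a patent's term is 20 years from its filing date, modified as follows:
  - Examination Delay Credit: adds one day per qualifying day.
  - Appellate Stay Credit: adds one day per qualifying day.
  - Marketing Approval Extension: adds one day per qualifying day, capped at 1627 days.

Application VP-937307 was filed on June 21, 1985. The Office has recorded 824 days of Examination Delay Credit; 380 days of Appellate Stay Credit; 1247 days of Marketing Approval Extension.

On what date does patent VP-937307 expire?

Base term: filing date + 20 years → 21 June 2005.
Examination Delay Credit: +824 days → 23 September 2007.
Appellate Stay Credit: +380 days → 7 October 2008.
Marketing Approval Extension: 1247 days (within the 1627-day cap) → +1247 days → 7 March 2012.

March 7, 2012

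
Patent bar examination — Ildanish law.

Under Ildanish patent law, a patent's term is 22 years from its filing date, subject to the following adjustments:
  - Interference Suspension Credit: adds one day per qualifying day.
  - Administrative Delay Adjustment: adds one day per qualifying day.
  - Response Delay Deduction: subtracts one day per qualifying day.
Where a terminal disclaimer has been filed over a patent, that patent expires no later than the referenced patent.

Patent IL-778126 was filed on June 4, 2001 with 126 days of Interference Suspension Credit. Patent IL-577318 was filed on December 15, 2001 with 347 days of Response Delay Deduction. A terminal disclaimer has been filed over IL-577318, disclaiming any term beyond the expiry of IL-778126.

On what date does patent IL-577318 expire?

Natural term of IL-577318:
  Base: filing + 22 years → 15 December 2023.
  Response Delay Deduction: −347 days → 2 January 2023.
Expiry of referenced patent IL-778126:
  Base: filing + 22 years → 4 June 2023.
  Interference Suspension Credit: +126 days → 8 October 2023.
Terminal disclaimer: IL-577318 expires on the earlier of 2 January 2023 and 8 October 2023.

January 2, 2023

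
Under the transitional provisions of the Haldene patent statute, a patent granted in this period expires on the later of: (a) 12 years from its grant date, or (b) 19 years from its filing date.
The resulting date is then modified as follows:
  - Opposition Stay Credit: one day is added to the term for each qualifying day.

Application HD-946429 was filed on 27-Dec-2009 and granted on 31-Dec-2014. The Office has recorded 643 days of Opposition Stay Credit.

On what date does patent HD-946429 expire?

(a) grant + 12 years → 31 December 2026.
(b) filing + 19 years → 27 December 2028.
Later of the two: 27 December 2028.
Opposition Stay Credit: +643 days → 1 October 2030.

October 1, 2030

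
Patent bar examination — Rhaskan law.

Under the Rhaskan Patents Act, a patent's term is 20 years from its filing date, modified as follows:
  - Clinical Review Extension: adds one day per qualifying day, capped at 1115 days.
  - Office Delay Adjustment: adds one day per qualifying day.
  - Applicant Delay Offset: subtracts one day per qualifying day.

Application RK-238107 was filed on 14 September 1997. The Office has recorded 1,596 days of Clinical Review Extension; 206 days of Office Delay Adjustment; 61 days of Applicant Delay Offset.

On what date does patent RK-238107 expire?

Base term: filing date + 20 years → 14 September 2017.
Clinical Review Extension: 1596 days claimed exceeds the 1115-day cap, so +1115 days → 3 October 2020.
Office Delay Adjustment: +206 days → 27 April 2021.
Applicant Delay Offset: −61 days → 25 February 2021.

February 25, 2021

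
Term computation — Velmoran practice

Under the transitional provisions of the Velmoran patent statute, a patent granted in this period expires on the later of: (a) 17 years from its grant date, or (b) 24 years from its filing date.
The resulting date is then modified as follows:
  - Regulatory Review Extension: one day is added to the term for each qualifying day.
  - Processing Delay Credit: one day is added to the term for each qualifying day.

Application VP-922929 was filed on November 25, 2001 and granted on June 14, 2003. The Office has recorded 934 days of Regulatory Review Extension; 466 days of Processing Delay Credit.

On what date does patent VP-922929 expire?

2029-09-25

(a) grant + 17 years → 14 June 2020.
(b) filing + 24 years → 25 November 2025.
Later of the two: 25 November 2025.
Regulatory Review Extension: +934 days → 16 June 2028.
Processing Delay Credit: +466 days → 25 September 2029.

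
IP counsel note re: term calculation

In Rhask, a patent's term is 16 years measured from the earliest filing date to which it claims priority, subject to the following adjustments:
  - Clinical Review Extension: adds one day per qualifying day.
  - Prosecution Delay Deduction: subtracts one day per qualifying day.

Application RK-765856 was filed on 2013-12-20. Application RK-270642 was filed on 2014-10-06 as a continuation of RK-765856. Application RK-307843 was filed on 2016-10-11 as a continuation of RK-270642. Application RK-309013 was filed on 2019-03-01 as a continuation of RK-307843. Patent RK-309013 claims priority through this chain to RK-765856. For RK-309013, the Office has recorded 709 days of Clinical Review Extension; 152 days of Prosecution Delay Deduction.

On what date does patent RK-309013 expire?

June 30, 2031

Earliest priority filing: 20 December 2013.
Base term: 20 December 2013 + 16 years → 20 December 2029.
Clinical Review Extension: +709 days → 29 November 2031.
Prosecution Delay Deduction: −152 days → 30 June 2031.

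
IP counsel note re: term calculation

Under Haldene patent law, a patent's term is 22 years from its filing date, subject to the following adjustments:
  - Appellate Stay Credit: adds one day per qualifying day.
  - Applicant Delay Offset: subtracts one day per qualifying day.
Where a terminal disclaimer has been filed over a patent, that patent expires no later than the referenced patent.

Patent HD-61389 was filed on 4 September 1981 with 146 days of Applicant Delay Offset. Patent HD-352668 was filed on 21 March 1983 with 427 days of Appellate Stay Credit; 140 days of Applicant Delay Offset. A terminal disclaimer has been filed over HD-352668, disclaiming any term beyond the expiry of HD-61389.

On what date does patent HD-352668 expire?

Natural term of HD-352668:
  Base: filing + 22 years → 21 March 2005.
  Appellate Stay Credit: +427 days → 22 May 2006.
  Applicant Delay Offset: −140 days → 2 January 2006.
Expiry of referenced patent HD-61389:
  Base: filing + 22 years → 4 September 2003.
  Applicant Delay Offset: −146 days → 11 April 2003.
Terminal disclaimer: HD-352668 expires on the earlier of 2 January 2006 and 11 April 2003.

2003-04-11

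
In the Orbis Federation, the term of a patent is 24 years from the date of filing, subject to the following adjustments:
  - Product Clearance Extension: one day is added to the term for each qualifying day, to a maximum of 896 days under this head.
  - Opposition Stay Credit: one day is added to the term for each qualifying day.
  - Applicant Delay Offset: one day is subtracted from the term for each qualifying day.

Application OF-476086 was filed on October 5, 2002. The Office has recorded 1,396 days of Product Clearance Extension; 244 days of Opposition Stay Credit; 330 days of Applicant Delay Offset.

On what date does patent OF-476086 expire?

2028-12-23

Base term: filing date + 24 years → 5 October 2026.
Product Clearance Extension: 1396 days claimed exceeds the 896-day cap, so +896 days → 19 March 2029.
Opposition Stay Credit: +244 days → 18 November 2029.
Applicant Delay Offset: −330 days → 23 December 2028.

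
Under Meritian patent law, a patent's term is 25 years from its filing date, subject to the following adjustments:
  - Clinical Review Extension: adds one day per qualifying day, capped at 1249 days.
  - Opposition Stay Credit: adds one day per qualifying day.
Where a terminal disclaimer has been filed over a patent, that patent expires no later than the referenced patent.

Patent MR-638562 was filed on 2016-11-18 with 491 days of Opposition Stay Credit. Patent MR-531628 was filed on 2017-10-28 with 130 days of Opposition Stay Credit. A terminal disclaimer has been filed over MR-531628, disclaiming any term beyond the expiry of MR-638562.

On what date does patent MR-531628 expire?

Natural term of MR-531628:
  Base: filing + 25 years → 28 October 2042.
  Opposition Stay Credit: +130 days → 7 March 2043.
Expiry of referenced patent MR-638562:
  Base: filing + 25 years → 18 November 2041.
  Opposition Stay Credit: +491 days → 24 March 2043.
Terminal disclaimer: MR-531628 expires on the earlier of 7 March 2043 and 24 March 2043.

2043-03-07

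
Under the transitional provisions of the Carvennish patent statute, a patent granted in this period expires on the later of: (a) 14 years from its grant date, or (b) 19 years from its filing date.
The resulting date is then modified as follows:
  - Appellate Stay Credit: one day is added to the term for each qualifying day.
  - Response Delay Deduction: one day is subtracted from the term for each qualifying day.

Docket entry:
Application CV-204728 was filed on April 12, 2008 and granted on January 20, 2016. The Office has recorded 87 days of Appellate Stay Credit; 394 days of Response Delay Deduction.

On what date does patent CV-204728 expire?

(a) grant + 14 years → 20 January 2030.
(b) filing + 19 years → 12 April 2027.
Later of the two: 20 January 2030.
Appellate Stay Credit: +87 days → 17 April 2030.
Response Delay Deduction: −394 days → 19 March 2029.

March 19, 2029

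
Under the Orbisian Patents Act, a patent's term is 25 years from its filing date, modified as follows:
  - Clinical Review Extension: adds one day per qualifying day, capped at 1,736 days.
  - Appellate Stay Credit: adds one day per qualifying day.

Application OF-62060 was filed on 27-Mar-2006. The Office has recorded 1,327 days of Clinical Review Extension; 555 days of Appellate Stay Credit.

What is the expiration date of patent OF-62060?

Base term: filing date + 25 years → 27 March 2031.
Clinical Review Extension: 1327 days (within the 1736-day cap) → +1327 days → 13 November 2034.
Appellate Stay Credit: +555 days → 21 May 2036.

2036-05-21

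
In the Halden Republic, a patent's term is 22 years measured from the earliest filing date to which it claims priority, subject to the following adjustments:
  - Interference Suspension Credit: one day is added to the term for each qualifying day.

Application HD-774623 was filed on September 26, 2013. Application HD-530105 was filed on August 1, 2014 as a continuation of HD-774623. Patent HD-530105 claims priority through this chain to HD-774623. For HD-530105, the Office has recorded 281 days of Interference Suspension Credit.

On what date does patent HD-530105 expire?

Earliest priority filing: 26 September 2013.
Base term: 26 September 2013 + 22 years → 26 September 2035.
Interference Suspension Credit: +281 days → 3 July 2036.

July 3, 2036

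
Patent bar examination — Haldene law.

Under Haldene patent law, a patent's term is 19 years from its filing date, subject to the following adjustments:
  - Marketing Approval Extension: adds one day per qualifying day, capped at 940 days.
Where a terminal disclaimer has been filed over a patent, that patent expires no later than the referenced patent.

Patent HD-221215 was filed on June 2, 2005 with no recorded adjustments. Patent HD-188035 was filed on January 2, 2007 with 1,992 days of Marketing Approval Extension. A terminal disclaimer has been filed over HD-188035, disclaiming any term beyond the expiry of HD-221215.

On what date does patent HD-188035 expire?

Natural term of HD-188035:
  Base: filing + 19 years → 2 January 2026.
  Marketing Approval Extension: 1992 days claimed exceeds the 940-day cap, so +940 days → 30 July 2028.
Expiry of referenced patent HD-221215:
  Base: filing + 19 years → 2 June 2024.
Terminal disclaimer: HD-188035 expires on the earlier of 30 July 2028 and 2 June 2024.

2024-06-02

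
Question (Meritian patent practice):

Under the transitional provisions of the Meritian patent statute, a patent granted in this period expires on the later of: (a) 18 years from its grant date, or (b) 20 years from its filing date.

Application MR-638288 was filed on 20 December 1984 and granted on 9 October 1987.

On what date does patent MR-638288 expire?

(a) grant + 18 years → 9 October 2005.
(b) filing + 20 years → 20 December 2004.
Later of the two: 9 October 2005.

2005-10-09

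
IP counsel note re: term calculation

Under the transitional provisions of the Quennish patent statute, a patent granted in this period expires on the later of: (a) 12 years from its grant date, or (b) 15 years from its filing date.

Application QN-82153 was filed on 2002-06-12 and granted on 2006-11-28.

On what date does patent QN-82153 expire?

November 28, 2018

(a) grant + 12 years → 28 November 2018.
(b) filing + 15 years → 12 June 2017.
Later of the two: 28 November 2018.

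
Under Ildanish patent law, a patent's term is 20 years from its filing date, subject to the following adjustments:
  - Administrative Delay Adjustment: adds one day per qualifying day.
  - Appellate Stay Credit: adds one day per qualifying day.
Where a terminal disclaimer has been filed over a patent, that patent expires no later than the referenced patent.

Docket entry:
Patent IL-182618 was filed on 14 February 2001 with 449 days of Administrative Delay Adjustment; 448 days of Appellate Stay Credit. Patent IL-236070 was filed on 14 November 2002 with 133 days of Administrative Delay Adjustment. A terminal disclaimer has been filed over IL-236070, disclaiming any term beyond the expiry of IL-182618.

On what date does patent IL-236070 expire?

2023-03-27

Natural term of IL-236070:
  Base: filing + 20 years → 14 November 2022.
  Administrative Delay Adjustment: +133 days → 27 March 2023.
Expiry of referenced patent IL-182618:
  Base: filing + 20 years → 14 February 2021.
  Administrative Delay Adjustment: +449 days → 9 May 2022.
  Appellate Stay Credit: +448 days → 31 July 2023.
Terminal disclaimer: IL-236070 expires on the earlier of 27 March 2023 and 31 July 2023.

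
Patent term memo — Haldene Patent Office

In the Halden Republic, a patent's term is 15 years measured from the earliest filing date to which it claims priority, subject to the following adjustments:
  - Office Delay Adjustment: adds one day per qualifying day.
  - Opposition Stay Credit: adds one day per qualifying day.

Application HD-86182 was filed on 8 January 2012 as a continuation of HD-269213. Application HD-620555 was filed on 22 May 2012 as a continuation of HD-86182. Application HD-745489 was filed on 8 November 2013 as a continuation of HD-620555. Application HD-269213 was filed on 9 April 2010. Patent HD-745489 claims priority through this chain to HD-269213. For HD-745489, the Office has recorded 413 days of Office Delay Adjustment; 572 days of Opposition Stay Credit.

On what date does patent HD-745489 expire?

Earliest priority filing: 9 April 2010.
Base term: 9 April 2010 + 15 years → 9 April 2025.
Office Delay Adjustment: +413 days → 27 May 2026.
Opposition Stay Credit: +572 days → 20 December 2027.

2027-12-20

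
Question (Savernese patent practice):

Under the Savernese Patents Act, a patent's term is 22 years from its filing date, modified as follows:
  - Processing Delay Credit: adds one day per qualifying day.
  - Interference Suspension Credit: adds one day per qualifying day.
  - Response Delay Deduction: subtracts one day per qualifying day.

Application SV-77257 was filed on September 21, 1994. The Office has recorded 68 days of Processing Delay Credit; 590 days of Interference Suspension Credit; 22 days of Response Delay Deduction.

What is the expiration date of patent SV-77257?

Base term: filing date + 22 years → 21 September 2016.
Processing Delay Credit: +68 days → 28 November 2016.
Interference Suspension Credit: +590 days → 11 July 2018.
Response Delay Deduction: −22 days → 19 June 2018.

June 19, 2018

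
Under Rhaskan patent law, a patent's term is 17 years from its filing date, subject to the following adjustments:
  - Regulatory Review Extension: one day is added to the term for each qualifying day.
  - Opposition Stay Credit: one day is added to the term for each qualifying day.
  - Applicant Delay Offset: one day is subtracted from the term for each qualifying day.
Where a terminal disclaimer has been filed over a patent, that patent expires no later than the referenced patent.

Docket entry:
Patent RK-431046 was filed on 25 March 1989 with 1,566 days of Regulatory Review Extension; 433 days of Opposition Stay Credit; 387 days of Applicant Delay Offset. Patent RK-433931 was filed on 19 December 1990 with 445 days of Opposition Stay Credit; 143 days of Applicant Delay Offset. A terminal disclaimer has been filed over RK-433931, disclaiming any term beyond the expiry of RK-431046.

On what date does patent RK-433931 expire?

Natural term of RK-433931:
  Base: filing + 17 years → 19 December 2007.
  Opposition Stay Credit: +445 days → 8 March 2009.
  Applicant Delay Offset: −143 days → 16 October 2008.
Expiry of referenced patent RK-431046:
  Base: filing + 17 years → 25 March 2006.
  Regulatory Review Extension: +1566 days → 8 July 2010.
  Opposition Stay Credit: +433 days → 14 September 2011.
  Applicant Delay Offset: −387 days → 23 August 2010.
Terminal disclaimer: RK-433931 expires on the earlier of 16 October 2008 and 23 August 2010.

2008-10-16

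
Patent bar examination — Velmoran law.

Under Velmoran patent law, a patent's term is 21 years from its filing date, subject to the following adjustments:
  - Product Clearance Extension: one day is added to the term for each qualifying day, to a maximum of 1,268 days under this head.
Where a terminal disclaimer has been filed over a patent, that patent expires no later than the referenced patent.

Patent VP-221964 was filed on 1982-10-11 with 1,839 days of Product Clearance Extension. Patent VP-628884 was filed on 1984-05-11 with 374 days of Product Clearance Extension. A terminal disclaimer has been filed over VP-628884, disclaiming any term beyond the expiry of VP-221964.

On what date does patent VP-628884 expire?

Natural term of VP-628884:
  Base: filing + 21 years → 11 May 2005.
  Product Clearance Extension: 374 days (within the 1268-day cap) → +374 days → 20 May 2006.
Expiry of referenced patent VP-221964:
  Base: filing + 21 years → 11 October 2003.
  Product Clearance Extension: 1839 days claimed exceeds the 1268-day cap, so +1268 days → 1 April 2007.
Terminal disclaimer: VP-628884 expires on the earlier of 20 May 2006 and 1 April 2007.

2006-05-20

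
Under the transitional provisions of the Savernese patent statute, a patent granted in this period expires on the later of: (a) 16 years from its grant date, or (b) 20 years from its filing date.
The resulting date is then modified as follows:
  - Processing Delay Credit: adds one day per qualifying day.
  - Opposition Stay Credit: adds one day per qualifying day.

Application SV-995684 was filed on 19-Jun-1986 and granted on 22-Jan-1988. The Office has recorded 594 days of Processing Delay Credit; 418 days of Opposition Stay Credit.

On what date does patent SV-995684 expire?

2009-03-27

(a) grant + 16 years → 22 January 2004.
(b) filing + 20 years → 19 June 2006.
Later of the two: 19 June 2006.
Processing Delay Credit: +594 days → 3 February 2008.
Opposition Stay Credit: +418 days → 27 March 2009.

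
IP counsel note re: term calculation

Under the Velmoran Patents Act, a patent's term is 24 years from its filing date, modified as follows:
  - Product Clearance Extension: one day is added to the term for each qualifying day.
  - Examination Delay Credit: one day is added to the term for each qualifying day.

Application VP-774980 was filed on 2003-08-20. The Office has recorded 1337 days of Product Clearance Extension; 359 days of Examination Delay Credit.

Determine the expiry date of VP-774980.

Base term: filing date + 24 years → 20 August 2027.
Product Clearance Extension: +1337 days → 18 April 2031.
Examination Delay Credit: +359 days → 11 April 2032.

April 11, 2032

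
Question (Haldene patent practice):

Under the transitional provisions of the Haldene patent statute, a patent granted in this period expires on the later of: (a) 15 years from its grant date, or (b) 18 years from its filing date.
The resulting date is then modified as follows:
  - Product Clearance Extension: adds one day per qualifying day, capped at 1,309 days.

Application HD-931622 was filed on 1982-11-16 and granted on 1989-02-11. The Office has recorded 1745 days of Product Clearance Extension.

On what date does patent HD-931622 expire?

(a) grant + 15 years → 11 February 2004.
(b) filing + 18 years → 16 November 2000.
Later of the two: 11 February 2004.
Product Clearance Extension: 1745 days claimed exceeds the 1309-day cap, so +1309 days → 12 September 2007.

September 12, 2007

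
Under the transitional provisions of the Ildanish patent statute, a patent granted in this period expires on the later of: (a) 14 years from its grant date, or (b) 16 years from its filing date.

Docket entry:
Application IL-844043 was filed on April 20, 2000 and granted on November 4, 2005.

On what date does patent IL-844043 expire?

2019-11-04

(a) grant + 14 years → 4 November 2019.
(b) filing + 16 years → 20 April 2016.
Later of the two: 4 November 2019.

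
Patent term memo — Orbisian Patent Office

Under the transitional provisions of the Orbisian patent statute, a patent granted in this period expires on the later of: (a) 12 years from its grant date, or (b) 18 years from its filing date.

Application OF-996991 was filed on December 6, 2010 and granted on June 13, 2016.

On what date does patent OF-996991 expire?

December 6, 2028

(a) grant + 12 years → 13 June 2028.
(b) filing + 18 years → 6 December 2028.
Later of the two: 6 December 2028.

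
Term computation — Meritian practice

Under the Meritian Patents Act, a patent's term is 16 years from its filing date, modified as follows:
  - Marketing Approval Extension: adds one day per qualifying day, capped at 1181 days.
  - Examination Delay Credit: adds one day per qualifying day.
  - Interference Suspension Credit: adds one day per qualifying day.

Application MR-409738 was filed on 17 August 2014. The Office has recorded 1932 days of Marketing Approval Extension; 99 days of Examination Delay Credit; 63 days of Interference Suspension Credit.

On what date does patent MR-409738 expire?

April 21, 2034

Base term: filing date + 16 years → 17 August 2030.
Marketing Approval Extension: 1932 days claimed exceeds the 1181-day cap, so +1181 days → 10 November 2033.
Examination Delay Credit: +99 days → 17 February 2034.
Interference Suspension Credit: +63 days → 21 April 2034.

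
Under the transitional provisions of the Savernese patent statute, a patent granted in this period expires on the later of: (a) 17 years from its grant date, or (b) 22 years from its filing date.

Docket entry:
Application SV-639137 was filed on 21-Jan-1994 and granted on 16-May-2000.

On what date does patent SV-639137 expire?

2017-05-16

(a) grant + 17 years → 16 May 2017.
(b) filing + 22 years → 21 January 2016.
Later of the two: 16 May 2017.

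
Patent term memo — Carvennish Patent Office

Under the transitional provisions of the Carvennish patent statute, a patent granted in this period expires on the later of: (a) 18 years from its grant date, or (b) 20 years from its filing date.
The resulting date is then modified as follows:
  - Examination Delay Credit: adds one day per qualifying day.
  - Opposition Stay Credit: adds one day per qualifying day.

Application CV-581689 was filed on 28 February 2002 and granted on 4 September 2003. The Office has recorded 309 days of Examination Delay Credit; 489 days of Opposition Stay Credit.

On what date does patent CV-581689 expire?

(a) grant + 18 years → 4 September 2021.
(b) filing + 20 years → 28 February 2022.
Later of the two: 28 February 2022.
Examination Delay Credit: +309 days → 3 January 2023.
Opposition Stay Credit: +489 days → 6 May 2024.

2024-05-06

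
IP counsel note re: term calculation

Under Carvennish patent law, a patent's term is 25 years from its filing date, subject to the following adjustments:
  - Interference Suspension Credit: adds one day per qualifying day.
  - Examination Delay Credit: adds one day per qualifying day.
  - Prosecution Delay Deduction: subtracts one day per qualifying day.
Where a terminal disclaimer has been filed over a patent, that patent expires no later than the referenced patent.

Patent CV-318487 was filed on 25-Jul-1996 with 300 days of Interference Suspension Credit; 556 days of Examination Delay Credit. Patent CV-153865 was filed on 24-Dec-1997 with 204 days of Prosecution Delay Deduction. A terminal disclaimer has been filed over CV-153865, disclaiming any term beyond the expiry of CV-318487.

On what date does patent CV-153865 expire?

Natural term of CV-153865:
  Base: filing + 25 years → 24 December 2022.
  Prosecution Delay Deduction: −204 days → 3 June 2022.
Expiry of referenced patent CV-318487:
  Base: filing + 25 years → 25 July 2021.
  Interference Suspension Credit: +300 days → 21 May 2022.
  Examination Delay Credit: +556 days → 28 November 2023.
Terminal disclaimer: CV-153865 expires on the earlier of 3 June 2022 and 28 November 2023.

2022-06-03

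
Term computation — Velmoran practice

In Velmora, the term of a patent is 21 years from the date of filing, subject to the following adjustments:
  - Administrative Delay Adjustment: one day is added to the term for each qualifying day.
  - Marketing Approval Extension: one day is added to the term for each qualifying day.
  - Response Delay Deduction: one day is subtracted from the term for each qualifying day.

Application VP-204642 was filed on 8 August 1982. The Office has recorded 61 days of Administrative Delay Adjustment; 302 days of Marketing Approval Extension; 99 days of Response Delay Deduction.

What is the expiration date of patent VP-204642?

2004-04-28

Base term: filing date + 21 years → 8 August 2003.
Administrative Delay Adjustment: +61 days → 8 October 2003.
Marketing Approval Extension: +302 days → 5 August 2004.
Response Delay Deduction: −99 days → 28 April 2004.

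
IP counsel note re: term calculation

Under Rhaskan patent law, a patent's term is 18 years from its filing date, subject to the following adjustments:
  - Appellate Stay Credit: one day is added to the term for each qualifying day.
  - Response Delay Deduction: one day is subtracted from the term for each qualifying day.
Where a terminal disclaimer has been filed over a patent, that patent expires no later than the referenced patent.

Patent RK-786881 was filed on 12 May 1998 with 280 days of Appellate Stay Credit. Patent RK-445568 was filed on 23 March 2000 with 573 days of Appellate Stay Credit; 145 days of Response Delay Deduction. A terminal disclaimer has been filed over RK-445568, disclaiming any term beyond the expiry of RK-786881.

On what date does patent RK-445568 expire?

February 16, 2017

Natural term of RK-445568:
  Base: filing + 18 years → 23 March 2018.
  Appellate Stay Credit: +573 days → 17 October 2019.
  Response Delay Deduction: −145 days → 25 May 2019.
Expiry of referenced patent RK-786881:
  Base: filing + 18 years → 12 May 2016.
  Appellate Stay Credit: +280 days → 16 February 2017.
Terminal disclaimer: RK-445568 expires on the earlier of 25 May 2019 and 16 February 2017.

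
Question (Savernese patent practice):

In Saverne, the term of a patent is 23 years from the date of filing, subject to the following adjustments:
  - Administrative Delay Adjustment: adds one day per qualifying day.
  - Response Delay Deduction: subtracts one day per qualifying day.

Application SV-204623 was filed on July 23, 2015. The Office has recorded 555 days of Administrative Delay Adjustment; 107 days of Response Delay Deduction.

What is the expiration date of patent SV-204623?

2039-10-14

Base term: filing date + 23 years → 23 July 2038.
Administrative Delay Adjustment: +555 days → 29 January 2040.
Response Delay Deduction: −107 days → 14 October 2039.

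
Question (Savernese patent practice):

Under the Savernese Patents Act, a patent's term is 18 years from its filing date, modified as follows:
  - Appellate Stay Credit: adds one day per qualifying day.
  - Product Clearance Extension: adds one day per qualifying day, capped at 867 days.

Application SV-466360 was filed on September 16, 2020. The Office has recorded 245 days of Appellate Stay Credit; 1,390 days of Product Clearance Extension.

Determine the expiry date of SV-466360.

October 2, 2041

Base term: filing date + 18 years → 16 September 2038.
Appellate Stay Credit: +245 days → 19 May 2039.
Product Clearance Extension: 1390 days claimed exceeds the 867-day cap, so +867 days → 2 October 2041.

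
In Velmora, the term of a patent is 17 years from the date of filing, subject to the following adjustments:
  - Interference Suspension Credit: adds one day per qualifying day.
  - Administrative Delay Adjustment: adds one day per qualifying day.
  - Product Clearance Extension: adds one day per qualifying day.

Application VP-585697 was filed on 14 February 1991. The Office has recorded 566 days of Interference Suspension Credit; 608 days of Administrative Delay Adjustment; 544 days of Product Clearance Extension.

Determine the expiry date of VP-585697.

Base term: filing date + 17 years → 14 February 2008.
Interference Suspension Credit: +566 days → 2 September 2009.
Administrative Delay Adjustment: +608 days → 3 May 2011.
Product Clearance Extension: +544 days → 28 October 2012.

2012-10-28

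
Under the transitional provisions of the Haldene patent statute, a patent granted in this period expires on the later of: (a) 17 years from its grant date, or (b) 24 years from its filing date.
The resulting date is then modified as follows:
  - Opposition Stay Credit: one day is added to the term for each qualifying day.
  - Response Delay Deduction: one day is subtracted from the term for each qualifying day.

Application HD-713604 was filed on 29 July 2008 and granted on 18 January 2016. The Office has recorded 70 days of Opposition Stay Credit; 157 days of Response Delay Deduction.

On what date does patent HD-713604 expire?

(a) grant + 17 years → 18 January 2033.
(b) filing + 24 years → 29 July 2032.
Later of the two: 18 January 2033.
Opposition Stay Credit: +70 days → 29 March 2033.
Response Delay Deduction: −157 days → 23 October 2032.

2032-10-23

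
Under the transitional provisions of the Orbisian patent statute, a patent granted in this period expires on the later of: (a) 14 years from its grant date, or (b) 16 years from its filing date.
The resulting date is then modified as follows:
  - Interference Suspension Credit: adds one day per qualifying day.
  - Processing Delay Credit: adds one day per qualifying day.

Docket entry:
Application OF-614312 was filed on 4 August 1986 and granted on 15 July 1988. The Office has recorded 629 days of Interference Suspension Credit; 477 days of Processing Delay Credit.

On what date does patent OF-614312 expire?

(a) grant + 14 years → 15 July 2002.
(b) filing + 16 years → 4 August 2002.
Later of the two: 4 August 2002.
Interference Suspension Credit: +629 days → 24 April 2004.
Processing Delay Credit: +477 days → 14 August 2005.

2005-08-14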